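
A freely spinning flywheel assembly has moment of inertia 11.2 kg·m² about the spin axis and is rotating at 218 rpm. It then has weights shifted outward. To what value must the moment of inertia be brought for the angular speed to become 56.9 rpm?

I₂ ≈ 42.9 kg·m²

No external torque acts about the spin axis, so angular momentum is conserved.
I₂ = I₁ω₁ / ω₂ = (11.2)(218) / (56.9) = 42.91 kg·m².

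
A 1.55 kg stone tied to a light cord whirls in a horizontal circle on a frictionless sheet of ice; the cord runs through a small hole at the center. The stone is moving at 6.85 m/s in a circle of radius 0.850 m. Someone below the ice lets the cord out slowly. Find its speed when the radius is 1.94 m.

v₂ ≈ 3.00 m/s

The only horizontal force on the mass is along the cord (radial), so it exerts no torque about the hole and angular momentum m v r is conserved.
v₂ = v₁ r₁ / r₂ = (6.85)(0.850) / (1.94) = 3.001 m/s.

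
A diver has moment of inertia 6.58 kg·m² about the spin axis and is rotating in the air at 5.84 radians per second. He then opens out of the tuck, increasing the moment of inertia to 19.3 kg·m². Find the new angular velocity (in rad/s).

Angular momentum about the spin axis is conserved since the torque about it is zero.
ω₂ = I₁ω₁ / I₂ = (6.580)(5.84 rad/s) / (19.30) = 1.991 rad/s.

ω₂ ≈ 1.99 rad/s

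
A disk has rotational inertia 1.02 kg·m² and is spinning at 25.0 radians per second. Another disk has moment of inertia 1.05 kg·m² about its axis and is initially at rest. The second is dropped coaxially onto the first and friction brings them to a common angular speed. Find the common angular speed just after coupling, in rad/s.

No external torque acts about the common axis, so total angular momentum is conserved.
Taking A's sense as positive: L = (1.020)(25.0) = 25.50 kg·m²·rad/s.
Combined I = 1.020 + 1.050 = 2.070 kg·m².
ω_f = L / I = 25.50 / 2.070 = 12.32 rad/s.

|ω_f| ≈ 12.3 rad/s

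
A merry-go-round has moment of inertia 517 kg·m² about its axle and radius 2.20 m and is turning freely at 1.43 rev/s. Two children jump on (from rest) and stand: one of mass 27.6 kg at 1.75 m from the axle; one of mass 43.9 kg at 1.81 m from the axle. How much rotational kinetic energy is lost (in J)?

No external torque acts about the axle; L_before = L_after.
Added inertia Σmr² = (27.6)(1.75)² + (43.9)(1.81)² = 228.3 kg·m²; I_f = 517.0 + 228.3 = 745.3 kg·m².
ω_f = I_p ω_i / I_f = (517.0)(1.43) / 745.3 = 0.9919 rev/s.
KE_i = ½(517.0)(8.985 rad/s)² = 20870 J; KE_f = ½(745.3)(6.232)² = 14480 J.

energy lost ≈ 6390 J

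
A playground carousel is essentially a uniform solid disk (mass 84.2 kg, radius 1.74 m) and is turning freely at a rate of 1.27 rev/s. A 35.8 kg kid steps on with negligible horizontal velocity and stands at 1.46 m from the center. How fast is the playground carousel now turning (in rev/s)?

No external torque acts about the center; L_before = L_after.
I_p = ½(84.2)(1.74)² = 127.5 kg·m².
Added inertia Σmr² = (35.8)(1.46)² = 76.31 kg·m²; I_f = 127.5 + 76.31 = 203.8 kg·m².
ω_f = I_p ω_i / I_f = (127.5)(1.27) / 203.8 = 0.7944 rev/s.

ω_f ≈ 0.794 rev/s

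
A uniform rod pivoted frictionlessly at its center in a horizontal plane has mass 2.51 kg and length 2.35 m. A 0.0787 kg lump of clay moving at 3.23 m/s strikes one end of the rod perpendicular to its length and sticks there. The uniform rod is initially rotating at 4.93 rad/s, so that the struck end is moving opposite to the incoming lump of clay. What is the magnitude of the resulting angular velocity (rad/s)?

The axle reaction passes through the pivot and exerts no torque about it; angular momentum about the pivot is conserved through the impact.
I_p = (1/12)(2.51)(2.35)² = 1.155 kg·m². Taking the sense of the lump of clay's angular momentum as positive, L_{lump} = m v R = (0.0787)(3.23)(2.35/2) = 0.2987 kg·m²/s.
L_i = −I_p ω_p + m v R = −(1.155)(4.93) + 0.2987 = -5.396 kg·m²/s.
After sticking, I_f = I_p + m R² = 1.155 + (0.0787)(2.35/2)² = 1.264 kg·m².
ω_f = L_i / I_f = -5.396 / 1.264 = -4.270 rad/s.

|ω_f| ≈ 4.27 rad/s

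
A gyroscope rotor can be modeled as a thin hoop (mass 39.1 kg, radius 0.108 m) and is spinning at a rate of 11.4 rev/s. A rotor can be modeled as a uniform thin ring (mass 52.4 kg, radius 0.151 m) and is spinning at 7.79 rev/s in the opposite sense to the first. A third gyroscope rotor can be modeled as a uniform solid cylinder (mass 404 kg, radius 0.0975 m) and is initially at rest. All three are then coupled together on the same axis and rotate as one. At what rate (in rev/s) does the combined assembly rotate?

|ω_f| ≈ 1.15 rev/s

No external torque acts about the common axis, so total angular momentum is conserved.
Moments of inertia: I_A = (39.1)(0.108)² = 0.4561 kg·m²; I_B = (52.4)(0.151)² = 1.195 kg·m²; I_C = ½(404)(0.0975)² = 1.920 kg·m².
Taking A's sense as positive: L = (0.4561)(11.4) − (1.195)(7.79) = -4.108 kg·m²·rev/s.
Combined I = 0.4561 + 1.195 + 1.920 = 3.571 kg·m².
ω_f = L / I = -4.108 / 3.571 = -1.150 rev/s.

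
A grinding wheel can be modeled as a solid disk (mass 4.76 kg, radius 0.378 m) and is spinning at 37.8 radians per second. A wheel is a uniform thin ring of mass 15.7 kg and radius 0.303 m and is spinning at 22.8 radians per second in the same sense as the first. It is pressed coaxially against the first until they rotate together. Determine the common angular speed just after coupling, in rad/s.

The coupling torques are internal; angular momentum about the shared axis is conserved.
Moments of inertia: I_A = ½(4.76)(0.378)² = 0.3401 kg·m²; I_B = (15.7)(0.303)² = 1.441 kg·m².
Taking A's sense as positive: L = (0.3401)(37.8) + (1.441)(22.8) = 45.72 kg·m²·rad/s.
Combined I = 0.3401 + 1.441 = 1.781 kg·m².
ω_f = L / I = 45.72 / 1.781 = 25.66 rad/s.

|ω_f| ≈ 25.7 rad/s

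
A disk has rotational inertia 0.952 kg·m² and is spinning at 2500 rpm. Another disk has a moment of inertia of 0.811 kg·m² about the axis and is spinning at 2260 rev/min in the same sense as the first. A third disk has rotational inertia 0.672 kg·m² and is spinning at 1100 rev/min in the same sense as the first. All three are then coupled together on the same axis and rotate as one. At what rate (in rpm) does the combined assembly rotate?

The coupling torques are internal; angular momentum about the shared axis is conserved.
Taking A's sense as positive: L = (0.9520)(2500) + (0.8110)(2260) + (0.6720)(1100) = 4952 kg·m²·rpm.
Combined I = 0.9520 + 0.8110 + 0.6720 = 2.435 kg·m².
ω_f = L / I = 4952 / 2.435 = 2034 rpm.

|ω_f| ≈ 2030 rpm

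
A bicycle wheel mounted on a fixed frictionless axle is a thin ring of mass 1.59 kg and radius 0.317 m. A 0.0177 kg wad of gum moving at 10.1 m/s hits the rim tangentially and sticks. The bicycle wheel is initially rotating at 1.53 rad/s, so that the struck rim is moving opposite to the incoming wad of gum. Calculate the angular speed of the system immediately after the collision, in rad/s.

About the axle the impulsive forces during the collision are internal, so angular momentum about that axis is conserved.
I_p = (1.59)(0.317)² = 0.1598 kg·m². Taking the sense of the wad of gum's angular momentum as positive, L_{wad} = m v R = (0.0177)(10.1)(0.317) = 0.05667 kg·m²/s.
L_i = −I_p ω_p + m v R = −(0.1598)(1.53) + 0.05667 = -0.1878 kg·m²/s.
After sticking, I_f = I_p + m R² = 0.1598 + (0.0177)(0.317)² = 0.1616 kg·m².
ω_f = L_i / I_f = -0.1878 / 0.1616 = -1.162 rad/s.

|ω_f| ≈ 1.16 rad/s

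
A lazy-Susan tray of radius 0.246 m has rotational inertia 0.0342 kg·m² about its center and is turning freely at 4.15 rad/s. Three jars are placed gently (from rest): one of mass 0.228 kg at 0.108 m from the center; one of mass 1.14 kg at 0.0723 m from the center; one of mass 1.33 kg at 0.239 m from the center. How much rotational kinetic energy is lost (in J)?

energy lost ≈ 0.210 J

No external torque acts about the center; L_before = L_after.
Added inertia Σmr² = (0.228)(0.108)² + (1.14)(0.0723)² + (1.33)(0.239)² = 0.08459 kg·m²; I_f = 0.03420 + 0.08459 = 0.1188 kg·m².
ω_f = I_p ω_i / I_f = (0.03420)(4.15) / 0.1188 = 1.195 rad/s.
KE_i = ½(0.03420)(4.150 rad/s)² = 0.2945 J; KE_f = ½(0.1188)(1.195)² = 0.08479 J.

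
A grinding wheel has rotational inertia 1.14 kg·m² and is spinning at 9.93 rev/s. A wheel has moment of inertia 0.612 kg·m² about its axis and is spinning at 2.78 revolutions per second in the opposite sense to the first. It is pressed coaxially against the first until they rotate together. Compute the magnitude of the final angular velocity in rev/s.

The coupling torques are internal; angular momentum about the shared axis is conserved.
Taking A's sense as positive: L = (1.140)(9.93) − (0.6120)(2.78) = 9.619 kg·m²·rev/s.
Combined I = 1.140 + 0.6120 = 1.752 kg·m².
ω_f = L / I = 9.619 / 1.752 = 5.490 rev/s.

|ω_f| ≈ 5.49 rev/s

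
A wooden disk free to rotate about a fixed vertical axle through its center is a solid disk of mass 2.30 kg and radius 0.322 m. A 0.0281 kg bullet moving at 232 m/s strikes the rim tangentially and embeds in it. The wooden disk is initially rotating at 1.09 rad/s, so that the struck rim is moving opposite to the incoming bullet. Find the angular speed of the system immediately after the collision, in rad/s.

|ω_f| ≈ 16.1 rad/s

About the axle the impulsive forces during the collision are internal, so angular momentum about that axis is conserved.
I_p = ½(2.30)(0.322)² = 0.1192 kg·m². Taking the sense of the bullet's angular momentum as positive, L_{bullet} = m v R = (0.0281)(232)(0.322) = 2.099 kg·m²/s.
L_i = −I_p ω_p + m v R = −(0.1192)(1.09) + 2.099 = 1.969 kg·m²/s.
After sticking, I_f = I_p + m R² = 0.1192 + (0.0281)(0.322)² = 0.1222 kg·m².
ω_f = L_i / I_f = 1.969 / 0.1222 = 16.12 rad/s.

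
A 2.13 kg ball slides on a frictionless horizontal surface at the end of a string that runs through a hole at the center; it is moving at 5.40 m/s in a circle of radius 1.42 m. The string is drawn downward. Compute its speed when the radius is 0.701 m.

v₂ ≈ 10.9 m/s

The only horizontal force on the mass is along the cord (radial), so it exerts no torque about the hole and angular momentum m v r is conserved.
v₂ = v₁ r₁ / r₂ = (5.40)(1.42) / (0.701) = 10.94 m/s.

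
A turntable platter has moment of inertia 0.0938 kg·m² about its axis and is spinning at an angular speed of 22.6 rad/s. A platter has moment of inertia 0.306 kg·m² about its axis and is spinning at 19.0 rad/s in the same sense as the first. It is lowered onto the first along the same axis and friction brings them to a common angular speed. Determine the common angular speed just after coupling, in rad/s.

|ω_f| ≈ 19.8 rad/s

No external torque acts about the common axis, so total angular momentum is conserved.
Taking A's sense as positive: L = (0.09380)(22.6) + (0.3060)(19.0) = 7.934 kg·m²·rad/s.
Combined I = 0.09380 + 0.3060 = 0.3998 kg·m².
ω_f = L / I = 7.934 / 0.3998 = 19.84 rad/s.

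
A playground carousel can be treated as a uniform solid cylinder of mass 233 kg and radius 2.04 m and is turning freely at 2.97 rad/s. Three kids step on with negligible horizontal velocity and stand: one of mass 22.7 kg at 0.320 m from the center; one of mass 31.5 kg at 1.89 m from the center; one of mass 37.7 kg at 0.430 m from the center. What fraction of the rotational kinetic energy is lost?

The added mass arrives with no angular momentum about the center, and any external torque about the center is negligible, so the system's angular momentum is conserved.
I_p = ½(233)(2.04)² = 484.8 kg·m².
Added inertia Σmr² = (22.7)(0.320)² + (31.5)(1.89)² + (37.7)(0.430)² = 121.8 kg·m²; I_f = 484.8 + 121.8 = 606.6 kg·m².
ω_f = I_p ω_i / I_f = (484.8)(2.97) / 606.6 = 2.374 rad/s.
KE_i = ½(484.8)(2.970 rad/s)² = 2138 J; KE_f = ½(606.6)(2.374)² = 1709 J.
Fraction lost = 0.2008.

fraction ≈ 0.201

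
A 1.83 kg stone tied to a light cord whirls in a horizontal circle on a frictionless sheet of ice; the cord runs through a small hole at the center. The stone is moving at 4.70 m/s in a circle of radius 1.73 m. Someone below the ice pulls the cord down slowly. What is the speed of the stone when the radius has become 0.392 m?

Central (radial) force ⇒ zero torque about the center ⇒ m v r is constant.
v₂ = v₁ r₁ / r₂ = (4.70)(1.73) / (0.392) = 20.74 m/s.

v₂ ≈ 20.7 m/s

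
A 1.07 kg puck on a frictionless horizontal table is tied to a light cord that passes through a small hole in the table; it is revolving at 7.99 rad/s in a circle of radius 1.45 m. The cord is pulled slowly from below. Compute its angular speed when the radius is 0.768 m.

ω₂ ≈ 28.5 rad/s

No torque about the axis ⇒ m r₁² ω₁ = m r₂² ω₂.
ω₂ = ω₁ (r₁/r₂)² = (7.99)(1.45/0.768)² = 28.48 rad/s.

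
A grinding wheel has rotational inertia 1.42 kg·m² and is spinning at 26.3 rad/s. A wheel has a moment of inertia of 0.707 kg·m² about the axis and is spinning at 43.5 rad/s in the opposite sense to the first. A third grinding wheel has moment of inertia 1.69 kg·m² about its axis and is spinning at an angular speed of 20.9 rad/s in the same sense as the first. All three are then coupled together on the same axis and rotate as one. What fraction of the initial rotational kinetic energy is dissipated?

fraction ≈ 0.850

No external torque acts about the common axis, so total angular momentum is conserved.
Taking A's sense as positive: L = (1.420)(26.3) − (0.7070)(43.5) + (1.690)(20.9) = 41.91 kg·m²·rad/s.
Combined I = 1.420 + 0.7070 + 1.690 = 3.817 kg·m².
ω_f = L / I = 41.91 / 3.817 = 10.98 rad/s.
KE_i = ½ΣIω² = 1529 J; KE_f = ½(3.817)(10.98)² = 230.1 J.
Fraction dissipated = (KE_i − KE_f)/KE_i = 0.8495.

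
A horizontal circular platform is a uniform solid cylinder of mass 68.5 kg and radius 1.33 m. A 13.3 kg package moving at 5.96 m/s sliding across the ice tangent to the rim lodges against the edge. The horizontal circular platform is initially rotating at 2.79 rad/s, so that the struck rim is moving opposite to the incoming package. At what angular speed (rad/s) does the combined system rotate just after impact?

About the central axle the impulsive forces during the collision are internal, so angular momentum about that axis is conserved.
I_p = ½(68.5)(1.33)² = 60.58 kg·m². Taking the sense of the package's angular momentum as positive, L_{package} = m v R = (13.3)(5.96)(1.33) = 105.4 kg·m²/s.
L_i = −I_p ω_p + m v R = −(60.58)(2.79) + 105.4 = -63.61 kg·m²/s.
After sticking, I_f = I_p + m R² = 60.58 + (13.3)(1.33)² = 84.11 kg·m².
ω_f = L_i / I_f = -63.61 / 84.11 = -0.7562 rad/s.

|ω_f| ≈ 0.756 rad/s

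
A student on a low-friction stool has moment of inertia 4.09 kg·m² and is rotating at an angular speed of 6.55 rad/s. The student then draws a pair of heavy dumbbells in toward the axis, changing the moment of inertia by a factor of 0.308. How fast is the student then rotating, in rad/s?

Angular momentum about the spin axis is conserved since the torque about it is zero.
I₂ = 0.308 × 4.09 = 1.260 kg·m².
ω₂ = I₁ω₁ / I₂ = (4.090)(6.55 rad/s) / (1.260) = 21.27 rad/s.

ω₂ ≈ 21.3 rad/s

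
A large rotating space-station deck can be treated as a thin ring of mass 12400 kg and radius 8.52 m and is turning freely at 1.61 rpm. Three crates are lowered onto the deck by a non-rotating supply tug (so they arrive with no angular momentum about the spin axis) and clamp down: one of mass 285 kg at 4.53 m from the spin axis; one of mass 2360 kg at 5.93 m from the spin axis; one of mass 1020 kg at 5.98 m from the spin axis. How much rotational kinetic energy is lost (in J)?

energy lost ≈ 1560 J

The added mass arrives with no angular momentum about the spin axis, and any external torque about the spin axis is negligible, so the system's angular momentum is conserved.
I_p = (12400)(8.52)² = 9.001e+05 kg·m².
Added inertia Σmr² = (285)(4.53)² + (2360)(5.93)² + (1020)(5.98)² = 1.253e+05 kg·m²; I_f = 9.001e+05 + 1.253e+05 = 1.025e+06 kg·m².
ω_f = I_p ω_i / I_f = (9.001e+05)(1.61) / 1.025e+06 = 1.413 rpm.
KE_i = ½(9.001e+05)(0.1686 rad/s)² = 12790 J; KE_f = ½(1.025e+06)(0.1480)² = 11230 J.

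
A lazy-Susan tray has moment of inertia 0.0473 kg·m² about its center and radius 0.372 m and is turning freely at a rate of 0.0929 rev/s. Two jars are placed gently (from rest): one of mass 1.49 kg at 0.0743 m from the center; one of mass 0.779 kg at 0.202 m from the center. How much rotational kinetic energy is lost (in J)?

energy lost ≈ 0.00369 J

The added mass arrives with no angular momentum about the center, and any external torque about the center is negligible, so the system's angular momentum is conserved.
Added inertia Σmr² = (1.49)(0.0743)² + (0.779)(0.202)² = 0.04001 kg·m²; I_f = 0.04730 + 0.04001 = 0.08731 kg·m².
ω_f = I_p ω_i / I_f = (0.04730)(0.0929) / 0.08731 = 0.05033 rev/s.
KE_i = ½(0.04730)(0.5837 rad/s)² = 0.008058 J; KE_f = ½(0.08731)(0.3162)² = 0.004365 J.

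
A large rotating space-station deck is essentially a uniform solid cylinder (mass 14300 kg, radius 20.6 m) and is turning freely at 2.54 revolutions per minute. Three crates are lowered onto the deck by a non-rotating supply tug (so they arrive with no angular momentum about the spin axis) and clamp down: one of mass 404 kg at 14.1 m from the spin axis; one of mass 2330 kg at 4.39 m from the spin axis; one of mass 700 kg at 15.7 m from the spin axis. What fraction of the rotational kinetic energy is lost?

fraction ≈ 0.0894

The added mass arrives with no angular momentum about the spin axis, and any external torque about the spin axis is negligible, so the system's angular momentum is conserved.
I_p = ½(14300)(20.6)² = 3.034e+06 kg·m².
Added inertia Σmr² = (404)(14.1)² + (2330)(4.39)² + (700)(15.7)² = 2.978e+05 kg·m²; I_f = 3.034e+06 + 2.978e+05 = 3.332e+06 kg·m².
ω_f = I_p ω_i / I_f = (3.034e+06)(2.54) / 3.332e+06 = 2.313 rpm.
KE_i = ½(3.034e+06)(0.2660 rad/s)² = 1.073e+05 J; KE_f = ½(3.332e+06)(0.2422)² = 97740 J.
Fraction lost = 0.08937.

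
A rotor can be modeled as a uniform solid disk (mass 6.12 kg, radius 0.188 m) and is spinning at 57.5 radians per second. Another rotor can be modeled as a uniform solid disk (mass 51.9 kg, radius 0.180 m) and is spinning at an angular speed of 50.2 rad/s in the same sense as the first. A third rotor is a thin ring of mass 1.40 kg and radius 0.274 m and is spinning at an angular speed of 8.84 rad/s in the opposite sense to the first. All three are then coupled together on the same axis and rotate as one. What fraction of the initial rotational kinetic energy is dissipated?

fraction ≈ 0.139

The coupling torques are internal; angular momentum about the shared axis is conserved.
Moments of inertia: I_A = ½(6.12)(0.188)² = 0.1082 kg·m²; I_B = ½(51.9)(0.180)² = 0.8408 kg·m²; I_C = (1.40)(0.274)² = 0.1051 kg·m².
Taking A's sense as positive: L = (0.1082)(57.5) + (0.8408)(50.2) − (0.1051)(8.84) = 47.50 kg·m²·rad/s.
Combined I = 0.1082 + 0.8408 + 0.1051 = 1.054 kg·m².
ω_f = L / I = 47.50 / 1.054 = 45.06 rad/s.
KE_i = ½ΣIω² = 1242 J; KE_f = ½(1.054)(45.06)² = 1070 J.
Fraction dissipated = (KE_i − KE_f)/KE_i = 0.1386.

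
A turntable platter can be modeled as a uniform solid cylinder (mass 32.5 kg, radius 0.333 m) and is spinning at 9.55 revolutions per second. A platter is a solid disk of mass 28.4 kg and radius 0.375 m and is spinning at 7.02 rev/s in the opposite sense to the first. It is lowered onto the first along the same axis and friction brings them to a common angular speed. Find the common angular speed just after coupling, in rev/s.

|ω_f| ≈ 0.840 rev/s

The coupling torques are internal; angular momentum about the shared axis is conserved.
Moments of inertia: I_A = ½(32.5)(0.333)² = 1.802 kg·m²; I_B = ½(28.4)(0.375)² = 1.997 kg·m².
Taking A's sense as positive: L = (1.802)(9.55) − (1.997)(7.02) = 3.191 kg·m²·rev/s.
Combined I = 1.802 + 1.997 = 3.799 kg·m².
ω_f = L / I = 3.191 / 3.799 = 0.8399 rev/s.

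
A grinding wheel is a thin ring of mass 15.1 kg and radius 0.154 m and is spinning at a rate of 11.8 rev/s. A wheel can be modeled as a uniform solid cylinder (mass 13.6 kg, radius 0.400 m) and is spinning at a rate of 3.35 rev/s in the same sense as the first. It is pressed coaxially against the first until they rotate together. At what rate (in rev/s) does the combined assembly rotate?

|ω_f| ≈ 5.44 rev/s

The coupling torques are internal; angular momentum about the shared axis is conserved.
Moments of inertia: I_A = (15.1)(0.154)² = 0.3581 kg·m²; I_B = ½(13.6)(0.400)² = 1.088 kg·m².
Taking A's sense as positive: L = (0.3581)(11.8) + (1.088)(3.35) = 7.871 kg·m²·rev/s.
Combined I = 0.3581 + 1.088 = 1.446 kg·m².
ω_f = L / I = 7.871 / 1.446 = 5.443 rev/s.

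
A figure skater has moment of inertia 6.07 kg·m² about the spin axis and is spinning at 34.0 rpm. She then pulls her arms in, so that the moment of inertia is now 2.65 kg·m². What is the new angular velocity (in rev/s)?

ω₂ ≈ 1.30 rev/s

No external torque acts about the spin axis, so angular momentum is conserved.
ω₂ = I₁ω₁ / I₂ = (6.070)(34.0 rpm) / (2.650) = 77.88 rpm = 1.298 rev/s.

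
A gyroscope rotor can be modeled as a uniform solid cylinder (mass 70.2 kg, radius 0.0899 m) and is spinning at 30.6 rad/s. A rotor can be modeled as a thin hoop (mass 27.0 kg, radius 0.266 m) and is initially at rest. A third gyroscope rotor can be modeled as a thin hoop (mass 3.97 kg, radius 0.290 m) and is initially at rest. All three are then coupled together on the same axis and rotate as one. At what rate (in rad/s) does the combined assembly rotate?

|ω_f| ≈ 3.43 rad/s

The coupling torques are internal; angular momentum about the shared axis is conserved.
Moments of inertia: I_A = ½(70.2)(0.0899)² = 0.2837 kg·m²; I_B = (27.0)(0.266)² = 1.910 kg·m²; I_C = (3.97)(0.290)² = 0.3339 kg·m².
Taking A's sense as positive: L = (0.2837)(30.6) = 8.681 kg·m²·rad/s.
Combined I = 0.2837 + 1.910 + 0.3339 = 2.528 kg·m².
ω_f = L / I = 8.681 / 2.528 = 3.434 rad/s.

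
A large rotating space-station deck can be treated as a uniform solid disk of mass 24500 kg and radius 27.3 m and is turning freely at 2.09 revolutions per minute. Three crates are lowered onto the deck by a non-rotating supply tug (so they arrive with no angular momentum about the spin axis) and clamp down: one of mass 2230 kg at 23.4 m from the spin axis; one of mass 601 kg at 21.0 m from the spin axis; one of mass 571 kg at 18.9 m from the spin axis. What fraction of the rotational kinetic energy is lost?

No external torque acts about the spin axis; L_before = L_after.
I_p = ½(24500)(27.3)² = 9.130e+06 kg·m².
Added inertia Σmr² = (2230)(23.4)² + (601)(21.0)² + (571)(18.9)² = 1.690e+06 kg·m²; I_f = 9.130e+06 + 1.690e+06 = 1.082e+07 kg·m².
ω_f = I_p ω_i / I_f = (9.130e+06)(2.09) / 1.082e+07 = 1.764 rpm.
KE_i = ½(9.130e+06)(0.2189 rad/s)² = 2.187e+05 J; KE_f = ½(1.082e+07)(0.1847)² = 1.845e+05 J.
Fraction lost = 0.1562.

fraction ≈ 0.156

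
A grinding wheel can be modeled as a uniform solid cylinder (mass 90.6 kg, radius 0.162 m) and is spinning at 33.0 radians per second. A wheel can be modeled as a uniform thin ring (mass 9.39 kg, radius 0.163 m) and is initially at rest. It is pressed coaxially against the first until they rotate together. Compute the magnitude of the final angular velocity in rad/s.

No external torque acts about the common axis, so total angular momentum is conserved.
Moments of inertia: I_A = ½(90.6)(0.162)² = 1.189 kg·m²; I_B = (9.39)(0.163)² = 0.2495 kg·m².
Taking A's sense as positive: L = (1.189)(33.0) = 39.23 kg·m²·rad/s.
Combined I = 1.189 + 0.2495 = 1.438 kg·m².
ω_f = L / I = 39.23 / 1.438 = 27.28 rad/s.

|ω_f| ≈ 27.3 rad/s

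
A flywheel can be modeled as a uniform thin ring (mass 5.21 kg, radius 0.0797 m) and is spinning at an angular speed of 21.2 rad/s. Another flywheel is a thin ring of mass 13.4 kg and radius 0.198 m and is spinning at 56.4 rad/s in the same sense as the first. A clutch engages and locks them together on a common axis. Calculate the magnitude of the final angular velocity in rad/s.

No external torque acts about the common axis, so total angular momentum is conserved.
Moments of inertia: I_A = (5.21)(0.0797)² = 0.03309 kg·m²; I_B = (13.4)(0.198)² = 0.5253 kg·m².
Taking A's sense as positive: L = (0.03309)(21.2) + (0.5253)(56.4) = 30.33 kg·m²·rad/s.
Combined I = 0.03309 + 0.5253 = 0.5584 kg·m².
ω_f = L / I = 30.33 / 0.5584 = 54.31 rad/s.

|ω_f| ≈ 54.3 rad/s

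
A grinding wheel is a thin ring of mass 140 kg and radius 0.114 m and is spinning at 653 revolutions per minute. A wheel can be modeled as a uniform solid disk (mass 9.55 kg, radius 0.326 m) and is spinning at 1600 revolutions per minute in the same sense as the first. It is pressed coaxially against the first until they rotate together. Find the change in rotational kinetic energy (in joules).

The coupling torques are internal; angular momentum about the shared axis is conserved.
Moments of inertia: I_A = (140)(0.114)² = 1.819 kg·m²; I_B = ½(9.55)(0.326)² = 0.5075 kg·m².
Taking A's sense as positive: L = (1.819)(653) + (0.5075)(1600) = 2000 kg·m²·rpm.
Combined I = 1.819 + 0.5075 = 2.327 kg·m².
ω_f = L / I = 2000 / 2.327 = 859.5 rpm.
KE_i = ½ΣIω² = 11380 J; KE_f = ½(2.327)(90.01)² = 9426 J.

ΔKE ≈ -1950 J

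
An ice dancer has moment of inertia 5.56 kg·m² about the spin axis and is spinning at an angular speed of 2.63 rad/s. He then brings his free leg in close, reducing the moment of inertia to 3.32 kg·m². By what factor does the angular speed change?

Angular momentum about the spin axis is conserved since the torque about it is zero.
ω₂/ω₁ = I₁/I₂ = 5.560 / 3.320 = 1.675.

ω₂/ω₁ ≈ 1.67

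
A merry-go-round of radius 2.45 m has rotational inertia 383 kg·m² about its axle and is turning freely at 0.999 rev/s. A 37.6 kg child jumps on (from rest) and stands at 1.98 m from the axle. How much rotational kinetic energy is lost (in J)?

energy lost ≈ 2100 J

The added mass arrives with no angular momentum about the axle, and any external torque about the axle is negligible, so the system's angular momentum is conserved.
Added inertia Σmr² = (37.6)(1.98)² = 147.4 kg·m²; I_f = 383.0 + 147.4 = 530.4 kg·m².
ω_f = I_p ω_i / I_f = (383.0)(0.999) / 530.4 = 0.7214 rev/s.
KE_i = ½(383.0)(6.277 rad/s)² = 7545 J; KE_f = ½(530.4)(4.532)² = 5448 J.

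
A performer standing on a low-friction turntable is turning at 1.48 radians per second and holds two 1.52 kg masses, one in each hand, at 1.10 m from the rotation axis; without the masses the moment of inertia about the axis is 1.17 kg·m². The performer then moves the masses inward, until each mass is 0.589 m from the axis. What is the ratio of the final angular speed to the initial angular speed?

ω₂/ω₁ ≈ 2.18

Angular momentum about the spin axis is conserved since the torque about it is zero.
I₁ = 1.17 + 2(1.52)(1.10)² = 4.848 kg·m²; I₂ = 1.17 + 2(1.52)(0.589)² = 2.225 kg·m².
ω₂/ω₁ = I₁/I₂ = 4.848 / 2.225 = 2.179.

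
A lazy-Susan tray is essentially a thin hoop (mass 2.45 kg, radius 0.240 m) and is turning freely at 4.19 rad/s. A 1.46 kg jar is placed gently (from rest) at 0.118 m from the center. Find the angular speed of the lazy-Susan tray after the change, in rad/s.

The added mass arrives with no angular momentum about the center, and any external torque about the center is negligible, so the system's angular momentum is conserved.
I_p = (2.45)(0.240)² = 0.1411 kg·m².
Added inertia Σmr² = (1.46)(0.118)² = 0.02033 kg·m²; I_f = 0.1411 + 0.02033 = 0.1614 kg·m².
ω_f = I_p ω_i / I_f = (0.1411)(4.19) / 0.1614 = 3.662 rad/s.

ω_f ≈ 3.66 rad/s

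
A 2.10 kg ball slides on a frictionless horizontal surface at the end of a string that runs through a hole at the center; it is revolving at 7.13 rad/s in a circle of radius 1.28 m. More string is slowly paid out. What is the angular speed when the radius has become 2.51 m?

ω₂ ≈ 1.85 rad/s

No torque about the axis ⇒ m r₁² ω₁ = m r₂² ω₂.
ω₂ = ω₁ (r₁/r₂)² = (7.13)(1.28/2.51)² = 1.854 rad/s.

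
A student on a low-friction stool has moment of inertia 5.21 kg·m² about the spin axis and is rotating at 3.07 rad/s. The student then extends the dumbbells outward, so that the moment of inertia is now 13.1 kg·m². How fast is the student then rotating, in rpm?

ω₂ ≈ 11.7 rpm

No external torque acts about the spin axis, so angular momentum is conserved.
ω₂ = I₁ω₁ / I₂ = (5.210)(3.07 rad/s) / (13.10) = 1.221 rad/s = 11.66 rpm.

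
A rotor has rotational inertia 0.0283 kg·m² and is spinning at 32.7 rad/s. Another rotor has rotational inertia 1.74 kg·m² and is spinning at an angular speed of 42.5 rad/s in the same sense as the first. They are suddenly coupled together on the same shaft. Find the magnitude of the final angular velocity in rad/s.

|ω_f| ≈ 42.3 rad/s

The coupling torques are internal; angular momentum about the shared axis is conserved.
Taking A's sense as positive: L = (0.02830)(32.7) + (1.740)(42.5) = 74.88 kg·m²·rad/s.
Combined I = 0.02830 + 1.740 = 1.768 kg·m².
ω_f = L / I = 74.88 / 1.768 = 42.34 rad/s.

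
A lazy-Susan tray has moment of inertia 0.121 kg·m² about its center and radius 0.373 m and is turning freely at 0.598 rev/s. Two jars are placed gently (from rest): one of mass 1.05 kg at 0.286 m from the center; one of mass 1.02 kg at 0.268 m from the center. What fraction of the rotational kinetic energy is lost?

fraction ≈ 0.568

No external torque acts about the center; L_before = L_after.
Added inertia Σmr² = (1.05)(0.286)² + (1.02)(0.268)² = 0.1591 kg·m²; I_f = 0.1210 + 0.1591 = 0.2801 kg·m².
ω_f = I_p ω_i / I_f = (0.1210)(0.598) / 0.2801 = 0.2583 rev/s.
KE_i = ½(0.1210)(3.757 rad/s)² = 0.8541 J; KE_f = ½(0.2801)(1.623)² = 0.3689 J.
Fraction lost = 0.5681.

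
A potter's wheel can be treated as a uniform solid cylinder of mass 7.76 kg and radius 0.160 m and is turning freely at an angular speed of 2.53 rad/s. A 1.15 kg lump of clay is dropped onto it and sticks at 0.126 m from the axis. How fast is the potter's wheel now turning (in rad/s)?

The added mass arrives with no angular momentum about the axis, and any external torque about the axis is negligible, so the system's angular momentum is conserved.
I_p = ½(7.76)(0.160)² = 0.09933 kg·m².
Added inertia Σmr² = (1.15)(0.126)² = 0.01826 kg·m²; I_f = 0.09933 + 0.01826 = 0.1176 kg·m².
ω_f = I_p ω_i / I_f = (0.09933)(2.53) / 0.1176 = 2.137 rad/s.

ω_f ≈ 2.14 rad/s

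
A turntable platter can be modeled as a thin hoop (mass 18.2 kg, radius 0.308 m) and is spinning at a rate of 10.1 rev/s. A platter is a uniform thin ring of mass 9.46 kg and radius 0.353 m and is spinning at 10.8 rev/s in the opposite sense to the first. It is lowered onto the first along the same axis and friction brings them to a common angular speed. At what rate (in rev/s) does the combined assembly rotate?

No external torque acts about the common axis, so total angular momentum is conserved.
Moments of inertia: I_A = (18.2)(0.308)² = 1.727 kg·m²; I_B = (9.46)(0.353)² = 1.179 kg·m².
Taking A's sense as positive: L = (1.727)(10.1) − (1.179)(10.8) = 4.707 kg·m²·rev/s.
Combined I = 1.727 + 1.179 = 2.905 kg·m².
ω_f = L / I = 4.707 / 2.905 = 1.620 rev/s.

|ω_f| ≈ 1.62 rev/s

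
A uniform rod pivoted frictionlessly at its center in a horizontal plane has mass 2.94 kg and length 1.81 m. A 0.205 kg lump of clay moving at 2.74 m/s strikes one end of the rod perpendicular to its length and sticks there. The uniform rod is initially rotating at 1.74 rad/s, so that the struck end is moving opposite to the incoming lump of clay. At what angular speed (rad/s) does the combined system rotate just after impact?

The axle reaction passes through the pivot and exerts no torque about it; angular momentum about the pivot is conserved through the impact.
I_p = (1/12)(2.94)(1.81)² = 0.8026 kg·m². Taking the sense of the lump of clay's angular momentum as positive, L_{lump} = m v R = (0.205)(2.74)(1.81/2) = 0.5083 kg·m²/s.
L_i = −I_p ω_p + m v R = −(0.8026)(1.74) + 0.5083 = -0.8883 kg·m²/s.
After sticking, I_f = I_p + m R² = 0.8026 + (0.205)(1.81/2)² = 0.9705 kg·m².
ω_f = L_i / I_f = -0.8883 / 0.9705 = -0.9152 rad/s.

|ω_f| ≈ 0.915 rad/s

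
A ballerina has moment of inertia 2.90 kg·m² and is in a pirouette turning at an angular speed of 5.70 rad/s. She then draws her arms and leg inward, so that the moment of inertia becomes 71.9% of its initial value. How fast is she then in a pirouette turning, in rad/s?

No external torque acts about the spin axis, so angular momentum is conserved.
I₂ = 0.719 × 2.90 = 2.085 kg·m².
ω₂ = I₁ω₁ / I₂ = (2.900)(5.70 rad/s) / (2.085) = 7.928 rad/s.

ω₂ ≈ 7.93 rad/s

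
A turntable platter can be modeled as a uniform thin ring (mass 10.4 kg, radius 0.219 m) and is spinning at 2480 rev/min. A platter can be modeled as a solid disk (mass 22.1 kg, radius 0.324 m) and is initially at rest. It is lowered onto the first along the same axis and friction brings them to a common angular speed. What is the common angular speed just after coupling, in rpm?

|ω_f| ≈ 746 rpm

The coupling torques are internal; angular momentum about the shared axis is conserved.
Moments of inertia: I_A = (10.4)(0.219)² = 0.4988 kg·m²; I_B = ½(22.1)(0.324)² = 1.160 kg·m².
Taking A's sense as positive: L = (0.4988)(2480) = 1237 kg·m²·rpm.
Combined I = 0.4988 + 1.160 = 1.659 kg·m².
ω_f = L / I = 1237 / 1.659 = 745.7 rpm.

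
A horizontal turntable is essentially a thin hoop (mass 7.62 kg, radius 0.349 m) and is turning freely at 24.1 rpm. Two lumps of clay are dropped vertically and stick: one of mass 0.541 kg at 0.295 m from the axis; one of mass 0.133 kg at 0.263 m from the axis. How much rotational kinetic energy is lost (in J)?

energy lost ≈ 0.169 J

No external torque acts about the axis; L_before = L_after.
I_p = (7.62)(0.349)² = 0.9281 kg·m².
Added inertia Σmr² = (0.541)(0.295)² + (0.133)(0.263)² = 0.05628 kg·m²; I_f = 0.9281 + 0.05628 = 0.9844 kg·m².
ω_f = I_p ω_i / I_f = (0.9281)(24.1) / 0.9844 = 22.72 rpm.
KE_i = ½(0.9281)(2.524 rad/s)² = 2.956 J; KE_f = ½(0.9844)(2.379)² = 2.787 J.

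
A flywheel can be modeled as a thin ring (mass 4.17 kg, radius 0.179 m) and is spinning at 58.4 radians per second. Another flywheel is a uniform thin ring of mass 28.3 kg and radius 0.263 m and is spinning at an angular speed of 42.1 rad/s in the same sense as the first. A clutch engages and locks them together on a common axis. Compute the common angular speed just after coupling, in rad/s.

|ω_f| ≈ 43.1 rad/s

The coupling torques are internal; angular momentum about the shared axis is conserved.
Moments of inertia: I_A = (4.17)(0.179)² = 0.1336 kg·m²; I_B = (28.3)(0.263)² = 1.957 kg·m².
Taking A's sense as positive: L = (0.1336)(58.4) + (1.957)(42.1) = 90.21 kg·m²·rad/s.
Combined I = 0.1336 + 1.957 = 2.091 kg·m².
ω_f = L / I = 90.21 / 2.091 = 43.14 rad/s.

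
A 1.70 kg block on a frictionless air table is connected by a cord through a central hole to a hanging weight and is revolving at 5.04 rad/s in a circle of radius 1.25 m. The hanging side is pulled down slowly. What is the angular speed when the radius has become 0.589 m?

ω₂ ≈ 22.7 rad/s

No torque about the axis ⇒ m r₁² ω₁ = m r₂² ω₂.
ω₂ = ω₁ (r₁/r₂)² = (5.04)(1.25/0.589)² = 22.70 rad/s.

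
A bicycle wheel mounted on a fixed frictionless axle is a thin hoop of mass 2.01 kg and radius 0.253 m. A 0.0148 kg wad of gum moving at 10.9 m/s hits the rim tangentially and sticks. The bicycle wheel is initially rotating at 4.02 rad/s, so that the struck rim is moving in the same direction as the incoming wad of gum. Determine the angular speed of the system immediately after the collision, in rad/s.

|ω_f| ≈ 4.31 rad/s

The axle reaction passes through the axle and exerts no torque about it; angular momentum about the axle is conserved through the impact.
I_p = (2.01)(0.253)² = 0.1287 kg·m². Taking the sense of the wad of gum's angular momentum as positive, L_{wad} = m v R = (0.0148)(10.9)(0.253) = 0.04081 kg·m²/s.
L_i = +I_p ω_p + m v R = +(0.1287)(4.02) + 0.04081 = 0.5580 kg·m²/s.
After sticking, I_f = I_p + m R² = 0.1287 + (0.0148)(0.253)² = 0.1296 kg·m².
ω_f = L_i / I_f = 0.5580 / 0.1296 = 4.306 rad/s.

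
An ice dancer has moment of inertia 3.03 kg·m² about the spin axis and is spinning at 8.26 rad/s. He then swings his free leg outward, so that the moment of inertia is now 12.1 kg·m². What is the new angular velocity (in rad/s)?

Angular momentum about the spin axis is conserved since the torque about it is zero.
ω₂ = I₁ω₁ / I₂ = (3.030)(8.26 rad/s) / (12.10) = 2.068 rad/s.

ω₂ ≈ 2.07 rad/s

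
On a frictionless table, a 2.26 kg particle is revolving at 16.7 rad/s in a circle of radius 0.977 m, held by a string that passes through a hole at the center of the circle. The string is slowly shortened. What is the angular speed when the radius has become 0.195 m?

No torque about the axis ⇒ m r₁² ω₁ = m r₂² ω₂.
ω₂ = ω₁ (r₁/r₂)² = (16.7)(0.977/0.195)² = 419.2 rad/s.

ω₂ ≈ 419 rad/s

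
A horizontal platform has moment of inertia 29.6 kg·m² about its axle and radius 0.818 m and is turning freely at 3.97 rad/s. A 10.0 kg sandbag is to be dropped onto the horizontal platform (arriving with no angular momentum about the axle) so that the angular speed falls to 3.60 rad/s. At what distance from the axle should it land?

r ≈ 0.552 m

No external torque acts about the axle; L_before = L_after.
I_p ω_i = (I_p + m r²) ω_f ⇒ m r² = I_p(ω_i/ω_f − 1) = 29.60(3.97/3.60 − 1) = 3.042 kg·m².
r = √(3.042/10.0) = 0.5516 m.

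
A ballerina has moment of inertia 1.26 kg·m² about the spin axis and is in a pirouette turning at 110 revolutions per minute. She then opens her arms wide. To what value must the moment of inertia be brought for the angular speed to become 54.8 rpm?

I₂ ≈ 2.53 kg·m²

With no external torque about the axis, L is conserved: I₁ω₁ = I₂ω₂.
I₂ = I₁ω₁ / ω₂ = (1.26)(110) / (54.8) = 2.529 kg·m².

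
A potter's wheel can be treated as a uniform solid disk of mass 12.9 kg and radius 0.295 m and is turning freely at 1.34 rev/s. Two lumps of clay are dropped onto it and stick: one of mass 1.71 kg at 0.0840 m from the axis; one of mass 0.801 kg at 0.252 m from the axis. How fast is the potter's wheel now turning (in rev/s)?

The added mass arrives with no angular momentum about the axis, and any external torque about the axis is negligible, so the system's angular momentum is conserved.
I_p = ½(12.9)(0.295)² = 0.5613 kg·m².
Added inertia Σmr² = (1.71)(0.0840)² + (0.801)(0.252)² = 0.06293 kg·m²; I_f = 0.5613 + 0.06293 = 0.6242 kg·m².
ω_f = I_p ω_i / I_f = (0.5613)(1.34) / 0.6242 = 1.205 rev/s.

ω_f ≈ 1.20 rev/s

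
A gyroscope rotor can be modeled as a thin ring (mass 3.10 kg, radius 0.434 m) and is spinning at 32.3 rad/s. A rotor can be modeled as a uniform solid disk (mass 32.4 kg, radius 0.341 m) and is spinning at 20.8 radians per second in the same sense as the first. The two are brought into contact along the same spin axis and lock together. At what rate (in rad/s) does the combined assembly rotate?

|ω_f| ≈ 23.5 rad/s

No external torque acts about the common axis, so total angular momentum is conserved.
Moments of inertia: I_A = (3.10)(0.434)² = 0.5839 kg·m²; I_B = ½(32.4)(0.341)² = 1.884 kg·m².
Taking A's sense as positive: L = (0.5839)(32.3) + (1.884)(20.8) = 58.04 kg·m²·rad/s.
Combined I = 0.5839 + 1.884 = 2.468 kg·m².
ω_f = L / I = 58.04 / 2.468 = 23.52 rad/s.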